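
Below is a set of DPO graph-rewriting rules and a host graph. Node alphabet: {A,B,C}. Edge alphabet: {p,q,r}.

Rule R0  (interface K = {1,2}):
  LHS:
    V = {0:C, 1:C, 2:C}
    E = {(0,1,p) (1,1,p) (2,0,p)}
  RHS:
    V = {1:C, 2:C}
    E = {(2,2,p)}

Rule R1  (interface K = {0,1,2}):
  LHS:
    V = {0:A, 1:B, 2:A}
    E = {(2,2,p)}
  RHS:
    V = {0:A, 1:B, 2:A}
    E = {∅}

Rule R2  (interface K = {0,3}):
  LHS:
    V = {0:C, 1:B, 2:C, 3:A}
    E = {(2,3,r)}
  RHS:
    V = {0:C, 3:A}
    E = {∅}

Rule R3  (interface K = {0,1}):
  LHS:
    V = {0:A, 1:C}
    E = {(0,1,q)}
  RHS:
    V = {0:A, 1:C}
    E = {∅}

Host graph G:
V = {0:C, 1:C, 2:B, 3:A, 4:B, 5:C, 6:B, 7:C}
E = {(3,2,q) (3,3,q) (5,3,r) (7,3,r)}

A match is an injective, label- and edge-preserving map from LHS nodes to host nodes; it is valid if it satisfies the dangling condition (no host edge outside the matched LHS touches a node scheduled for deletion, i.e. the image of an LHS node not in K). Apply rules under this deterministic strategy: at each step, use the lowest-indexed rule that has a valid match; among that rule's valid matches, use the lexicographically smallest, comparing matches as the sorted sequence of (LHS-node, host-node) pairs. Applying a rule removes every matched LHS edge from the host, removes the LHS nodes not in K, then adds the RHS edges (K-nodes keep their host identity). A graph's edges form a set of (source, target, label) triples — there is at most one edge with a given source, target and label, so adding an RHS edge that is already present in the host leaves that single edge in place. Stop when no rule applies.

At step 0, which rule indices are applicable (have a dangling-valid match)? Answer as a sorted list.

R0: no valid match — LHS pattern not found
R1: no valid match — LHS pattern not found
R2: 12 valid matches — {0↦0, 1↦4, 2↦5, 3↦3}, {0↦0, 1↦4, 2↦7, 3↦3}, {0↦0, 1↦6, 2↦5, 3↦3} (+9 more)
R3: no valid match — LHS pattern not found

Answer: [R2]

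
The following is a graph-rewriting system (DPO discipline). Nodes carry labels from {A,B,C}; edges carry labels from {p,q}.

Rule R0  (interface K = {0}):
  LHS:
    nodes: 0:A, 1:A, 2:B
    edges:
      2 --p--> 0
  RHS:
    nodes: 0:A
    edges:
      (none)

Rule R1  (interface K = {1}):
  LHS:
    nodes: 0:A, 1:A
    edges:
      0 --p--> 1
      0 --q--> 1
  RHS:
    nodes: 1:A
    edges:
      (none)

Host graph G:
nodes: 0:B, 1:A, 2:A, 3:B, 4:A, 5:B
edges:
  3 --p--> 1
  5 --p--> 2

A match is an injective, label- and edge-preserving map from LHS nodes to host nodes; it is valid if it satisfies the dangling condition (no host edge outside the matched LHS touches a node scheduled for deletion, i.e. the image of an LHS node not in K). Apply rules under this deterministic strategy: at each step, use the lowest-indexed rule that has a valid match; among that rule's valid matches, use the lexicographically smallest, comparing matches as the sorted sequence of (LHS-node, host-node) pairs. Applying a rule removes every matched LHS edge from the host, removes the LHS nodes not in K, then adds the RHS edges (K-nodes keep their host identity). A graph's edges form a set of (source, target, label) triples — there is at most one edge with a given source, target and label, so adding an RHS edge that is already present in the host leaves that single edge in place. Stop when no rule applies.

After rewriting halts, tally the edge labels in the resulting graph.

[0] host  ⇒  6 nodes, 2 edges  {3-p->1 5-p->2}
[1] R0 @ {0↦1, 1↦4, 2↦3}  ⇒  4 nodes, 1 edges  {5-p->2}
[2] R0 @ {0↦2, 1↦1, 2↦5}  ⇒  2 nodes, 0 edges  {∅}
normal form: no rule applies after step 2
NF edges: []

Answer: (no edges)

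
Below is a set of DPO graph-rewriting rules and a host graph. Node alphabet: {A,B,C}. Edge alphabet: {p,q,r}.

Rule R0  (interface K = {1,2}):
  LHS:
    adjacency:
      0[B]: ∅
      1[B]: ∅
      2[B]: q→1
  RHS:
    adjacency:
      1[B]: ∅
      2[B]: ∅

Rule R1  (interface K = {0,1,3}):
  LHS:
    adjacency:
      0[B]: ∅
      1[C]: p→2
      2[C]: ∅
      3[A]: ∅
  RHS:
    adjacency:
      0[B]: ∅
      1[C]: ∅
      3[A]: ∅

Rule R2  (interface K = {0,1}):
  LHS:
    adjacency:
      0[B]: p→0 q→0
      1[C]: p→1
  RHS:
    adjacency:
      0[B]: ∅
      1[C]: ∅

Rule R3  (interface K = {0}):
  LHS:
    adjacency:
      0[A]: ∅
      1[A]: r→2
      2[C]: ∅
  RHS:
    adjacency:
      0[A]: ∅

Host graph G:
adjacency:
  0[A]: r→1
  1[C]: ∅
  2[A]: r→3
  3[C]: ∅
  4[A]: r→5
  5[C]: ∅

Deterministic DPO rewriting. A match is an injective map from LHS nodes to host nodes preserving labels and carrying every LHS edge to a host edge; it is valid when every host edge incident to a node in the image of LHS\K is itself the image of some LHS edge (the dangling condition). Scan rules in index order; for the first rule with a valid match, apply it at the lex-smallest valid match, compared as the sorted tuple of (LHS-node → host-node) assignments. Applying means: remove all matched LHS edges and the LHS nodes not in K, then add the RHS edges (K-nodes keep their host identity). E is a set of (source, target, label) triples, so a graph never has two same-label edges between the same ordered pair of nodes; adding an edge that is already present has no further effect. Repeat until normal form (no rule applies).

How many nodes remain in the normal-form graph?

initial: |V|=6 |E|=3  E = 0-r->1 2-r->3 4-r->5
step 1: apply R3 at {0↦0, 1↦2, 2↦3}  → |V|=4 |E|=2  E = 0-r->1 4-r->5
step 2: apply R3 at {0↦0, 1↦4, 2↦5}  → |V|=2 |E|=1  E = 0-r->1
normal form: no rule applies after step 2
NF nodes: {0:A, 1:C}

Answer: 2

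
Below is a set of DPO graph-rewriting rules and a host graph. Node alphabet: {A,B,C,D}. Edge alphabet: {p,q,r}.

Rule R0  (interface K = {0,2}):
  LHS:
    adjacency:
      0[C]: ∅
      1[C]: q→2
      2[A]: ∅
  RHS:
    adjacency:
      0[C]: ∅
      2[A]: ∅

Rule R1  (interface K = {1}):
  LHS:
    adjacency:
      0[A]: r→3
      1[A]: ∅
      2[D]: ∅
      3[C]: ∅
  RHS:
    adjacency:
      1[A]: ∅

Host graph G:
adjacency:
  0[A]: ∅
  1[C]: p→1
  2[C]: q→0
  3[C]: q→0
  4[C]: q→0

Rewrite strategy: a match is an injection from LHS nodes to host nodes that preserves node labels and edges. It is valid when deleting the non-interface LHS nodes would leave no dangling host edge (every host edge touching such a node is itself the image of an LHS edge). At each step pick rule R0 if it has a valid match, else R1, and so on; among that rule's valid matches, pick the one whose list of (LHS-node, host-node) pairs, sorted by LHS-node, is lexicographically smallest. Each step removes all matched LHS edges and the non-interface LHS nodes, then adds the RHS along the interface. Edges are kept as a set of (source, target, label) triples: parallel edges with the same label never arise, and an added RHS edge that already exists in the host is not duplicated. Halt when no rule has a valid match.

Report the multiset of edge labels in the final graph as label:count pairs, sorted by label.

Answer: p:1

Derivation:
[0] host  ⇒  5 nodes, 4 edges  {1-p->1 2-q->0 3-q->0 4-q->0}
[1] R0 @ {0↦1, 1↦2, 2↦0}  ⇒  4 nodes, 3 edges  {1-p->1 3-q->0 4-q->0}
[2] R0 @ {0↦1, 1↦3, 2↦0}  ⇒  3 nodes, 2 edges  {1-p->1 4-q->0}
[3] R0 @ {0↦1, 1↦4, 2↦0}  ⇒  2 nodes, 1 edges  {1-p->1}
halt: no rule applies after step 3
NF edges: [(1, 1, 'p')]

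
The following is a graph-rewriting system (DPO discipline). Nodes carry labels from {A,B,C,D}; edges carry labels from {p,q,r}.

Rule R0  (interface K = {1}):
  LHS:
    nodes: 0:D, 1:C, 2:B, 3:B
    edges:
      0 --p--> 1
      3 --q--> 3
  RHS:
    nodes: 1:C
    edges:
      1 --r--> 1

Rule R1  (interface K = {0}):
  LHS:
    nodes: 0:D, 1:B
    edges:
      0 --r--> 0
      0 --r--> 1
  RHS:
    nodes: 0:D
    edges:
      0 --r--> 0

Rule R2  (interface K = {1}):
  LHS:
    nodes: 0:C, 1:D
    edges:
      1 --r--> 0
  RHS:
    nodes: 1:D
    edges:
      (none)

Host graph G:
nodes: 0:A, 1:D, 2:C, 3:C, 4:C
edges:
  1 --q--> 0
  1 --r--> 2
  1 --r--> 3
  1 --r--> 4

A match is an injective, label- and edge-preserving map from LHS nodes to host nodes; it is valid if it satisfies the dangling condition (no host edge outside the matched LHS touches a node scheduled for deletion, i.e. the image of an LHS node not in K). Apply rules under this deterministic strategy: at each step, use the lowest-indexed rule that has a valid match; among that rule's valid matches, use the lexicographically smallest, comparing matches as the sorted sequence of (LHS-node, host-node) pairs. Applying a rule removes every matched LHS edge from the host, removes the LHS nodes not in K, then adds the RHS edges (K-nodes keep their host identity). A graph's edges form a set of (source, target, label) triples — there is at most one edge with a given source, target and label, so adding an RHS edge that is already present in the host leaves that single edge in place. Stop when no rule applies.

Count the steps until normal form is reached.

Answer: 3

Derivation:
start.  V:5 E:4  edges: 1-q->0 1-r->2 1-r->3 1-r->4
1. fire R2 via {0↦2, 1↦1}  →  V:4 E:3  edges: 1-q->0 1-r->3 1-r->4
2. fire R2 via {0↦3, 1↦1}  →  V:3 E:2  edges: 1-q->0 1-r->4
3. fire R2 via {0↦4, 1↦1}  →  V:2 E:1  edges: 1-q->0
halt: no rule applies after step 3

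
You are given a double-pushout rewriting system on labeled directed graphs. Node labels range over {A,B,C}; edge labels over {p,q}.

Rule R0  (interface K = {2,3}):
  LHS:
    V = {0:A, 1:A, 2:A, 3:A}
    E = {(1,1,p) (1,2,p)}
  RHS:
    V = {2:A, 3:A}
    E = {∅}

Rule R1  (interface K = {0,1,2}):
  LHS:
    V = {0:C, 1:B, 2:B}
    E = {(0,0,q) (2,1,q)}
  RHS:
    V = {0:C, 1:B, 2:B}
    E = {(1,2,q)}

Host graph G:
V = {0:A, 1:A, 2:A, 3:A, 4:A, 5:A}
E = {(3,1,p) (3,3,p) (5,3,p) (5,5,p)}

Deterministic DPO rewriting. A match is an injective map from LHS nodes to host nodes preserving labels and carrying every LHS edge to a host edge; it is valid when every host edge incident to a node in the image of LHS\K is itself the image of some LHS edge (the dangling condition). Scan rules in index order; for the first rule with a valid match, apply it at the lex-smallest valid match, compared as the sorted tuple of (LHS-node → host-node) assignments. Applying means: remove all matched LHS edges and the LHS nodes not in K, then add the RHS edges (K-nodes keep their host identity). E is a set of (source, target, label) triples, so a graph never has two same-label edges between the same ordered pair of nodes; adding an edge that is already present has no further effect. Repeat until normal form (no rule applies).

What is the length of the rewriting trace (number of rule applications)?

Answer: 2

Steps:
initial: |V|=6 |E|=4  E = 3-p->1 3-p->3 5-p->3 5-p->5
step 1: apply R0 at {0↦0, 1↦5, 2↦3, 3↦1}  → |V|=4 |E|=2  E = 3-p->1 3-p->3
step 2: apply R0 at {0↦2, 1↦3, 2↦1, 3↦4}  → |V|=2 |E|=0  E = ∅
final graph: no rule applies after step 2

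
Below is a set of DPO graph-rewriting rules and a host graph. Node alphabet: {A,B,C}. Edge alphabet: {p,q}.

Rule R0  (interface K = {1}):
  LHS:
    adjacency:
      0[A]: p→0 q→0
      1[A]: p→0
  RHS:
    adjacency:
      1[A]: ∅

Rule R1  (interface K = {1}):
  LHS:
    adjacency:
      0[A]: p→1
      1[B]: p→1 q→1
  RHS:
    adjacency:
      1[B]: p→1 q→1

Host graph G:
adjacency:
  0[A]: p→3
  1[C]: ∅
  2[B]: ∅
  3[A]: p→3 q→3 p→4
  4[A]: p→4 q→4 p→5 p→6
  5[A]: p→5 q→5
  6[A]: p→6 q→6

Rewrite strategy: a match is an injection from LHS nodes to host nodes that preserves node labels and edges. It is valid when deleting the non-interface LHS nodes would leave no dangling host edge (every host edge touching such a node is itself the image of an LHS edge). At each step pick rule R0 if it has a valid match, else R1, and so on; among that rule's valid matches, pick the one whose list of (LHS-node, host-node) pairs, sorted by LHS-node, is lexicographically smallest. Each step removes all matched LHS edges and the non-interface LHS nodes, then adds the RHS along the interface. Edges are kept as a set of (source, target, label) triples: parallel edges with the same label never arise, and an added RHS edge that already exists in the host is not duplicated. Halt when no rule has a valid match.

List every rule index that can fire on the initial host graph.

Answer: [R0]

Rewrite trace:
R0: 2 valid matches — {0↦5, 1↦4}, {0↦6, 1↦4}
R1: no valid match — LHS pattern not found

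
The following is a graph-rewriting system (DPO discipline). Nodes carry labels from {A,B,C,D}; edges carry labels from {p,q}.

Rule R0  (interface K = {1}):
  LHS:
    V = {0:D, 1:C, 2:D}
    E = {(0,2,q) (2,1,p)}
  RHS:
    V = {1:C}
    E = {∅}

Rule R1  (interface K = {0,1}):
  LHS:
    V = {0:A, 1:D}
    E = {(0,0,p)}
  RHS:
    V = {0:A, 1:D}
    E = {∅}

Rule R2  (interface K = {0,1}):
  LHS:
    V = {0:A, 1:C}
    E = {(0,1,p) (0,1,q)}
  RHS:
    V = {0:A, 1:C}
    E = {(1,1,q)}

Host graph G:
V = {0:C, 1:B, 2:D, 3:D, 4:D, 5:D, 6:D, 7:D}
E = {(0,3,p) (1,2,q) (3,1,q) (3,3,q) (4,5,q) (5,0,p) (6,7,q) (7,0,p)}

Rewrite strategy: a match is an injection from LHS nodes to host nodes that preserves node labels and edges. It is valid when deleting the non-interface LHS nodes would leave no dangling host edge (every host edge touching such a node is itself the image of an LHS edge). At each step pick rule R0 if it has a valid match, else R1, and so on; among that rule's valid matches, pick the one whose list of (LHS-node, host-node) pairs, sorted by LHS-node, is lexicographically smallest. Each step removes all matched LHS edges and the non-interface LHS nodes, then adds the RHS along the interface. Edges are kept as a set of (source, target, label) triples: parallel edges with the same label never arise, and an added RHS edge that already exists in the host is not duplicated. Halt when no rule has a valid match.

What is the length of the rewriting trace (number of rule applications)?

Answer: 2

Steps:
start.  V:8 E:8  edges: 0-p->3 1-q->2 3-q->1 3-q->3 4-q->5 5-p->0 6-q->7 7-p->0
1. fire R0 via {0↦4, 1↦0, 2↦5}  →  V:6 E:6  edges: 0-p->3 1-q->2 3-q->1 3-q->3 6-q->7 7-p->0
2. fire R0 via {0↦6, 1↦0, 2↦7}  →  V:4 E:4  edges: 0-p->3 1-q->2 3-q->1 3-q->3
halt: no rule applies after step 2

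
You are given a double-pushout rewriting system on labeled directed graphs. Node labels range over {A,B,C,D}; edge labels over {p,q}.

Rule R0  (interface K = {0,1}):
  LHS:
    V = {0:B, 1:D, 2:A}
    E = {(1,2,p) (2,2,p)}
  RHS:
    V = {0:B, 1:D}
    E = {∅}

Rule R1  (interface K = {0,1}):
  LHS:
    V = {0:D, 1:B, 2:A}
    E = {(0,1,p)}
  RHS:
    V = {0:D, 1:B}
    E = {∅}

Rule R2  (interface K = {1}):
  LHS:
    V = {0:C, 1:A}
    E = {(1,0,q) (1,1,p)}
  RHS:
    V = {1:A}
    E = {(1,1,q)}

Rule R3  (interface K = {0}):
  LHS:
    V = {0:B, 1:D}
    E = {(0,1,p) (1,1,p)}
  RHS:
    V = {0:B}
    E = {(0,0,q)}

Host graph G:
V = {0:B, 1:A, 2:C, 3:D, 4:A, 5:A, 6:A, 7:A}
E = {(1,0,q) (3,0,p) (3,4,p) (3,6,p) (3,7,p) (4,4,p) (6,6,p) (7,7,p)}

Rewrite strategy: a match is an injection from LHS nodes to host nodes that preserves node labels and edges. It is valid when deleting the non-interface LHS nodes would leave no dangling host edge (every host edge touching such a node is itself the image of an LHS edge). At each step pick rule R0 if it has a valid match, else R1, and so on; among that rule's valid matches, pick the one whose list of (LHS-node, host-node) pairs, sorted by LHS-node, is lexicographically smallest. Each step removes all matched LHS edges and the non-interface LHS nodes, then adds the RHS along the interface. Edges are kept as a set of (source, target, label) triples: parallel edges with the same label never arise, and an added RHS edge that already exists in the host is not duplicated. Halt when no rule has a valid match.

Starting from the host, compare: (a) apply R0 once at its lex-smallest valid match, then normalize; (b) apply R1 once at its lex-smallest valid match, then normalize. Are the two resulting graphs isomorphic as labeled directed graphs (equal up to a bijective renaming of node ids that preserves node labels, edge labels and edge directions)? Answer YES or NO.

branch R0-first: apply at {0↦0, 1↦3, 2↦4} → |E|=6, then 3 more step(s) → NF |V|=4 |E|=1 V={0:B, 1:A, 2:C, 3:D} E=1-q->0
branch R1-first: apply at {0↦3, 1↦0, 2↦5} → |E|=7, then 3 more step(s) → NF |V|=4 |E|=1 V={0:B, 1:A, 2:C, 3:D} E=1-q->0
graphs isomorphic (equal up to label-preserving node renaming)

Answer: YES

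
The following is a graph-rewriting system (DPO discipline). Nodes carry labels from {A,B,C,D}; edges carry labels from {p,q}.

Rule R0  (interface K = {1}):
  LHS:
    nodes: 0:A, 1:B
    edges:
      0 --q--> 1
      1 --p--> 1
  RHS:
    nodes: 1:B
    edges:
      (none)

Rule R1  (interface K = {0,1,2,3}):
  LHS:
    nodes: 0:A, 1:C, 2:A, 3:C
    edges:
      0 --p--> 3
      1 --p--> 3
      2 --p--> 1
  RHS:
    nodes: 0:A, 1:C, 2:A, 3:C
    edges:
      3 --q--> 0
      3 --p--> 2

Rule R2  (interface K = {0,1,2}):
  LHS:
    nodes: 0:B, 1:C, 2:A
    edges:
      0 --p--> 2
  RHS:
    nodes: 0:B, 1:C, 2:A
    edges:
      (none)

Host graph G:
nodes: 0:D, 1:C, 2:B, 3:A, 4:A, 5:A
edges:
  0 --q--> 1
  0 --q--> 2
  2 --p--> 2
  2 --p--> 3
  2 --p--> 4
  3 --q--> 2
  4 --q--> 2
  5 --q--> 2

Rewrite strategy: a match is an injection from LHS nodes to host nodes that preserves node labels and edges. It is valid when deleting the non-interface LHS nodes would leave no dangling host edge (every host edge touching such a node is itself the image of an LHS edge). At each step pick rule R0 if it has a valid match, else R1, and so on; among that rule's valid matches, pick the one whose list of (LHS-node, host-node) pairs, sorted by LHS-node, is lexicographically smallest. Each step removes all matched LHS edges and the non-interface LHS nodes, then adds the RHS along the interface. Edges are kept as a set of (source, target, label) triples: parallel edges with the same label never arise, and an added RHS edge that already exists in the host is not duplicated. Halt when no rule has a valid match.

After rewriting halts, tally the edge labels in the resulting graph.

[0] host  ⇒  6 nodes, 8 edges  {0-q->1 0-q->2 2-p->2 2-p->3 2-p->4 3-q->2 4-q->2 5-q->2}
[1] R0 @ {0↦5, 1↦2}  ⇒  5 nodes, 6 edges  {0-q->1 0-q->2 2-p->3 2-p->4 3-q->2 4-q->2}
[2] R2 @ {0↦2, 1↦1, 2↦3}  ⇒  5 nodes, 5 edges  {0-q->1 0-q->2 2-p->4 3-q->2 4-q->2}
[3] R2 @ {0↦2, 1↦1, 2↦4}  ⇒  5 nodes, 4 edges  {0-q->1 0-q->2 3-q->2 4-q->2}
halt: no rule applies after step 3
NF edges: [(0, 1, 'q'), (0, 2, 'q'), (3, 2, 'q'), (4, 2, 'q')]

Answer: q:4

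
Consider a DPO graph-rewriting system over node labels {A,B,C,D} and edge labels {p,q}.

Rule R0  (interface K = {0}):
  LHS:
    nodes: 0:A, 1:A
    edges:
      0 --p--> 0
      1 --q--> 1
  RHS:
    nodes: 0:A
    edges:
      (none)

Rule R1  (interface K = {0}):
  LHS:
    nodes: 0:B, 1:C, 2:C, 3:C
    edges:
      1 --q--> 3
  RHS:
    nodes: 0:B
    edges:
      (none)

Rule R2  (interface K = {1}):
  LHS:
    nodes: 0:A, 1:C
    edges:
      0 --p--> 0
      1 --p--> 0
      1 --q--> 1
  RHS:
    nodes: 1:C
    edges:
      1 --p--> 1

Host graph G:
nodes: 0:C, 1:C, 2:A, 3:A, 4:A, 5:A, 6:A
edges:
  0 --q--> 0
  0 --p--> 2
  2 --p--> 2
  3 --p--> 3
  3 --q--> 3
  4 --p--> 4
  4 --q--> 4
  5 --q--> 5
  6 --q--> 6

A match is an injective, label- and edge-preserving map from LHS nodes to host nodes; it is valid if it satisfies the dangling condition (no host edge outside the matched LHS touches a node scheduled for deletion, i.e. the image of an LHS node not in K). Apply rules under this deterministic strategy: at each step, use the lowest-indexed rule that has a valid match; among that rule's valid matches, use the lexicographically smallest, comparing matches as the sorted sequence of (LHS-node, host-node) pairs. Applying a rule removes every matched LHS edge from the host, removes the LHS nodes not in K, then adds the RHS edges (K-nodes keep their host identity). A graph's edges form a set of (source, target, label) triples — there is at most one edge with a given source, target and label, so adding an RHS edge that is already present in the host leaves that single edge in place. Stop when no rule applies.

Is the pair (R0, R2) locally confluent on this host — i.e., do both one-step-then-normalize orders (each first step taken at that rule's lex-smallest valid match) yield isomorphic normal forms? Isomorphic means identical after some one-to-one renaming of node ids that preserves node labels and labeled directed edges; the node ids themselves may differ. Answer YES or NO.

Answer: NO

Steps:
branch R0-first: apply at {0↦2, 1↦5} → |E|=7, then 2 more step(s) → NF |V|=4 |E|=3 V={0:C, 1:C, 2:A, 4:A} E=0-q->0 0-p->2 4-q->4
branch R2-first: apply at {0↦2, 1↦0} → |E|=7, then 2 more step(s) → NF |V|=4 |E|=3 V={0:C, 1:C, 4:A, 6:A} E=0-p->0 4-q->4 6-q->6
graphs not isomorphic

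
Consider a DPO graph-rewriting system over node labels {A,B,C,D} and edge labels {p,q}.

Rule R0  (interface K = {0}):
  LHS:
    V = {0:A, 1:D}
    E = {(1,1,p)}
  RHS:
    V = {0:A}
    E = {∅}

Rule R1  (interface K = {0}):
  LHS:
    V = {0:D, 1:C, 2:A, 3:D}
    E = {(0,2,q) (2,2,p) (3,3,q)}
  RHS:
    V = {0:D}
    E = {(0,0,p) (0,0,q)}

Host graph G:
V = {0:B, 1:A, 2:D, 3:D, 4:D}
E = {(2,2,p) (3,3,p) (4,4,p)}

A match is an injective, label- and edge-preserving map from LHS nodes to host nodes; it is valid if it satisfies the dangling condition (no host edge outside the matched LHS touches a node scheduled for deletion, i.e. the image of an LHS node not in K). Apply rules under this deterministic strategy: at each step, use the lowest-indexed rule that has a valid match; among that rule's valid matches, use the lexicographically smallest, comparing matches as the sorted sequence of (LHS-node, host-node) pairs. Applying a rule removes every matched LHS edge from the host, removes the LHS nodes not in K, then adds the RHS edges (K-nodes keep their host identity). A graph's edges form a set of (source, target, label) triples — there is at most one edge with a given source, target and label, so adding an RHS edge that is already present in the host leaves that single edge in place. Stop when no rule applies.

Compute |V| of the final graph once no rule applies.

Answer: 2

Rewrite trace:
[0] host  ⇒  5 nodes, 3 edges  {2-p->2 3-p->3 4-p->4}
[1] R0 @ {0↦1, 1↦2}  ⇒  4 nodes, 2 edges  {3-p->3 4-p->4}
[2] R0 @ {0↦1, 1↦3}  ⇒  3 nodes, 1 edges  {4-p->4}
[3] R0 @ {0↦1, 1↦4}  ⇒  2 nodes, 0 edges  {∅}
final graph: no rule applies after step 3
NF nodes: {0:B, 1:A}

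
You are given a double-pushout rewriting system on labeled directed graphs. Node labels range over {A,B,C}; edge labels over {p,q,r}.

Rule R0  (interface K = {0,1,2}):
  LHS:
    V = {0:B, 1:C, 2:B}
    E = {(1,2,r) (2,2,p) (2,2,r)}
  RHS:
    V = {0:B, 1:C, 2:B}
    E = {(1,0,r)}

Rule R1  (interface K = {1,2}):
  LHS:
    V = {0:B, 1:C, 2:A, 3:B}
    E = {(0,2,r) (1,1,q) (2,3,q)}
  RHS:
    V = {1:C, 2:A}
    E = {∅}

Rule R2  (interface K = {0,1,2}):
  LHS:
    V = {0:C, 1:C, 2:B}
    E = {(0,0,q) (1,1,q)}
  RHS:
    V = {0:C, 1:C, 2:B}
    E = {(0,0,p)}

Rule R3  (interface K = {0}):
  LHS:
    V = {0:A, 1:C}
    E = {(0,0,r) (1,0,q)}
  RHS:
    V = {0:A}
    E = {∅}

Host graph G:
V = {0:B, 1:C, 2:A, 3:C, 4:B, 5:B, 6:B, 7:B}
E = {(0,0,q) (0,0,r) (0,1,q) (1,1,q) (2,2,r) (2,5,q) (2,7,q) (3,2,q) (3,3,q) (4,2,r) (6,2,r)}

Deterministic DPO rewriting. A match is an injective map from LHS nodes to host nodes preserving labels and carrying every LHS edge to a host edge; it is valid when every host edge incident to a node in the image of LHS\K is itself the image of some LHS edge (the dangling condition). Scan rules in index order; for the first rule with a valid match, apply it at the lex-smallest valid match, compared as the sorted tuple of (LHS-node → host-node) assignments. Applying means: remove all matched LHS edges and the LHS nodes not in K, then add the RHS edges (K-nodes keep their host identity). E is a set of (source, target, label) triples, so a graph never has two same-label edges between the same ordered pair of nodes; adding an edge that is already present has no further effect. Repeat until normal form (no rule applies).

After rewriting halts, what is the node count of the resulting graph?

Answer: 3

Steps:
[0] host  ⇒  8 nodes, 11 edges  {0-q->0 0-r->0 0-q->1 1-q->1 2-r->2 2-q->5 2-q->7 3-q->2 3-q->3 4-r->2 6-r->2}
[1] R1 @ {0↦4, 1↦1, 2↦2, 3↦5}  ⇒  6 nodes, 8 edges  {0-q->0 0-r->0 0-q->1 2-r->2 2-q->7 3-q->2 3-q->3 6-r->2}
[2] R1 @ {0↦6, 1↦3, 2↦2, 3↦7}  ⇒  4 nodes, 5 edges  {0-q->0 0-r->0 0-q->1 2-r->2 3-q->2}
[3] R3 @ {0↦2, 1↦3}  ⇒  3 nodes, 3 edges  {0-q->0 0-r->0 0-q->1}
halt: no rule applies after step 3
NF nodes: {0:B, 1:C, 2:A}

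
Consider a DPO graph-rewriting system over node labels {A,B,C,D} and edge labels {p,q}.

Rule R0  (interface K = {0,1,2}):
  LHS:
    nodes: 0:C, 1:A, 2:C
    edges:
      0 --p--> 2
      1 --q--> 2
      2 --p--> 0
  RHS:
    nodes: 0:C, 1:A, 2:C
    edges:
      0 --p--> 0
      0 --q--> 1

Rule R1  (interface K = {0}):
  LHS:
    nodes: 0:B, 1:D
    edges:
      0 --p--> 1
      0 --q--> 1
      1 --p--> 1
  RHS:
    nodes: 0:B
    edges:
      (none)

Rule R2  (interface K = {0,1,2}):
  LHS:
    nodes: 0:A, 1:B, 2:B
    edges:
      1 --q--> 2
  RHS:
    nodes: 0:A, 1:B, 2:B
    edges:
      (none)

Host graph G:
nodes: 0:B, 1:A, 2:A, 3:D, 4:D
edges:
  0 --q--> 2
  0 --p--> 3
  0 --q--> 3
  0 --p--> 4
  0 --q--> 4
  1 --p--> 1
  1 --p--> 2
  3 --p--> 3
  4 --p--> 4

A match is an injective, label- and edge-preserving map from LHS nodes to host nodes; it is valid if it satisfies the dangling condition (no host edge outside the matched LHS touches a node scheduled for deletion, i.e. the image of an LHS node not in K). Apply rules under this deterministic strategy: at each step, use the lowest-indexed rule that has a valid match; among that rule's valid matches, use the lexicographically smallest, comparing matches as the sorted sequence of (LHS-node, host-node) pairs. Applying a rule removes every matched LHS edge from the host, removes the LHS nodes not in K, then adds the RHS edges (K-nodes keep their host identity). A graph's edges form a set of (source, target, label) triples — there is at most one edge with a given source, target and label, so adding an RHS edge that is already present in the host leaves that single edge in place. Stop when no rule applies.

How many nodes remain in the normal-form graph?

Answer: 3

Derivation:
[0] host  ⇒  5 nodes, 9 edges  {0-q->2 0-p->3 0-q->3 0-p->4 0-q->4 1-p->1 1-p->2 3-p->3 4-p->4}
[1] R1 @ {0↦0, 1↦3}  ⇒  4 nodes, 6 edges  {0-q->2 0-p->4 0-q->4 1-p->1 1-p->2 4-p->4}
[2] R1 @ {0↦0, 1↦4}  ⇒  3 nodes, 3 edges  {0-q->2 1-p->1 1-p->2}
final graph: no rule applies after step 2
NF nodes: {0:B, 1:A, 2:A}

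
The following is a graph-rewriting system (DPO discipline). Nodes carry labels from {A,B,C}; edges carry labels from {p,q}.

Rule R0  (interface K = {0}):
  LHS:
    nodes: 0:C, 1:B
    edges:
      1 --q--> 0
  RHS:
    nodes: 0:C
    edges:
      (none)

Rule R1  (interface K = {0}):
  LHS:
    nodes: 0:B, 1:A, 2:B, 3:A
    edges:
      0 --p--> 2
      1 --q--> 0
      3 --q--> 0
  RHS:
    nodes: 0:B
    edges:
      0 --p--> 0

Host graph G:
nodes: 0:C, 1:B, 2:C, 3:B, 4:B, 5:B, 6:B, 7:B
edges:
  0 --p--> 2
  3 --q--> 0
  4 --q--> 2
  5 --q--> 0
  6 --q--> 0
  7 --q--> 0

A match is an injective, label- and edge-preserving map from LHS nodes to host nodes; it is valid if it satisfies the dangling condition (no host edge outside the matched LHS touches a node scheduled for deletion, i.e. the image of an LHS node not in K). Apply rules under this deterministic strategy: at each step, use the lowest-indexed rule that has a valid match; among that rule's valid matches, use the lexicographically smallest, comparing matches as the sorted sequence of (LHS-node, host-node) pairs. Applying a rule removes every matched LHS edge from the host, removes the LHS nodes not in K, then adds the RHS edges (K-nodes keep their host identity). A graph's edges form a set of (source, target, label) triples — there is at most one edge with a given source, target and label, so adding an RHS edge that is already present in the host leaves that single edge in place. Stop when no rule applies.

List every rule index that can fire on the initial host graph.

R0: 5 valid matches — {0↦0, 1↦3}, {0↦0, 1↦5}, {0↦0, 1↦6} (+2 more)
R1: no valid match — LHS pattern not found

Answer: [R0]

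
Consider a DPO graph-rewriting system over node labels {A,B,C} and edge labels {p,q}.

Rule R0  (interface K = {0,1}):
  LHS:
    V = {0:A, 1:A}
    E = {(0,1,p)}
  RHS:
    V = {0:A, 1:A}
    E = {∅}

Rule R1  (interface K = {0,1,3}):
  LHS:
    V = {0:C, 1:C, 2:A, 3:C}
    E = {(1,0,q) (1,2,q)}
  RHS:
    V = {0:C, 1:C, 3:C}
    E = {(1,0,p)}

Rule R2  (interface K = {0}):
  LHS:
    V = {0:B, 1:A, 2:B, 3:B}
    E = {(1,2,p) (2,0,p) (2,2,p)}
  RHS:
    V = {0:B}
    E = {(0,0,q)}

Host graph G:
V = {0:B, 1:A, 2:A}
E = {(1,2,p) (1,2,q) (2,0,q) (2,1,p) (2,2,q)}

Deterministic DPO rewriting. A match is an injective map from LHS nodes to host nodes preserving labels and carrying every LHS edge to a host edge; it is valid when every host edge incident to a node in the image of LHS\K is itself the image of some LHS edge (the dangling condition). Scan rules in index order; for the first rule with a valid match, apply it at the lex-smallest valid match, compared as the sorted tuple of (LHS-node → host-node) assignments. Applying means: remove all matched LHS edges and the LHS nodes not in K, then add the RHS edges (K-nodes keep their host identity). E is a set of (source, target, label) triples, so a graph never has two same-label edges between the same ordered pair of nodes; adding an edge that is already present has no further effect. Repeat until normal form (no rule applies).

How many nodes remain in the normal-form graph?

initial: |V|=3 |E|=5  E = 1-p->2 1-q->2 2-q->0 2-p->1 2-q->2
step 1: apply R0 at {0↦1, 1↦2}  → |V|=3 |E|=4  E = 1-q->2 2-q->0 2-p->1 2-q->2
step 2: apply R0 at {0↦2, 1↦1}  → |V|=3 |E|=3  E = 1-q->2 2-q->0 2-q->2
normal form: no rule applies after step 2
NF nodes: {0:B, 1:A, 2:A}

Answer: 3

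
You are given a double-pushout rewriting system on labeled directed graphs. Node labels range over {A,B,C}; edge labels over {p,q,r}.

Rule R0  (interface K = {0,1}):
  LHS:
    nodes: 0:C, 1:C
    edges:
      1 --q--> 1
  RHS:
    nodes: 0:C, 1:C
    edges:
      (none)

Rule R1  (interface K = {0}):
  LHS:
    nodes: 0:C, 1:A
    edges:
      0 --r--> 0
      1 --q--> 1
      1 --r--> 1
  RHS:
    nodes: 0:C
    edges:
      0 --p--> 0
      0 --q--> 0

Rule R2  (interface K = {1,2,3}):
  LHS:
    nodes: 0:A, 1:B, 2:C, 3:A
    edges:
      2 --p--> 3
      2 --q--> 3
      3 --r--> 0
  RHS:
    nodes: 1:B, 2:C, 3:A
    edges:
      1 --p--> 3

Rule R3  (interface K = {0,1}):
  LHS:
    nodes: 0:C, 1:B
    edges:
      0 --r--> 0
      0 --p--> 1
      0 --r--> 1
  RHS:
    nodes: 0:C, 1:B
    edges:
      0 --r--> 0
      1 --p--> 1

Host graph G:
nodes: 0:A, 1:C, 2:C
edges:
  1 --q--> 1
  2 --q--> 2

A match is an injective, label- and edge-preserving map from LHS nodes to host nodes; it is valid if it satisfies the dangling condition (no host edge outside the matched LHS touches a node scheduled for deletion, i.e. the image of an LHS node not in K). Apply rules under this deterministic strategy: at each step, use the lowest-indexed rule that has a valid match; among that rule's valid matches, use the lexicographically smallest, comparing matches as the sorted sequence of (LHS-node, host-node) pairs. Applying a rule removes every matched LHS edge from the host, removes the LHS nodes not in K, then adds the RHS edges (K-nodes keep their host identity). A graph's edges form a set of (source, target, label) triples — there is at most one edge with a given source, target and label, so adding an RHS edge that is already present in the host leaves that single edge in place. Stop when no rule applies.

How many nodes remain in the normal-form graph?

start.  V:3 E:2  edges: 1-q->1 2-q->2
1. fire R0 via {0↦1, 1↦2}  →  V:3 E:1  edges: 1-q->1
2. fire R0 via {0↦2, 1↦1}  →  V:3 E:0  edges: ∅
final graph: no rule applies after step 2
NF nodes: {0:A, 1:C, 2:C}

Answer: 3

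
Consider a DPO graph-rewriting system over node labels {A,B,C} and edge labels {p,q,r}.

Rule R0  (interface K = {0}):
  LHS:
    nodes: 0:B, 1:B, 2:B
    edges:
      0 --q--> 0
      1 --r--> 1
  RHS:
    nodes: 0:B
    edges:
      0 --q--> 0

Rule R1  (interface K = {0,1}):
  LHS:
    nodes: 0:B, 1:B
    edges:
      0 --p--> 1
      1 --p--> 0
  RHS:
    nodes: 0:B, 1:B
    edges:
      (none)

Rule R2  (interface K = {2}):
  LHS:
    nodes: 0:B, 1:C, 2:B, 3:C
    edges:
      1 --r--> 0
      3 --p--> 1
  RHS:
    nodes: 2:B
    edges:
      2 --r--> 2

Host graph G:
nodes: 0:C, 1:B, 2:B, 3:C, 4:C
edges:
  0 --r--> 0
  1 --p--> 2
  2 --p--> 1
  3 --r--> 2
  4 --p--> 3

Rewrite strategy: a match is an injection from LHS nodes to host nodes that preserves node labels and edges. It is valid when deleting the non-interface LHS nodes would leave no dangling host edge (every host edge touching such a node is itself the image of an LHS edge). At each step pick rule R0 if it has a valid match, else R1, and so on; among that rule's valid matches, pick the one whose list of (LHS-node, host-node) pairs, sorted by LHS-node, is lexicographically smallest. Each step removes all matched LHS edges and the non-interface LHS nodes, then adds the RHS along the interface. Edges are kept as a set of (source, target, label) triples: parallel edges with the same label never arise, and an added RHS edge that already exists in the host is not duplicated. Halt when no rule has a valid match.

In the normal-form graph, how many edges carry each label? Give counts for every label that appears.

start.  V:5 E:5  edges: 0-r->0 1-p->2 2-p->1 3-r->2 4-p->3
1. fire R1 via {0↦1, 1↦2}  →  V:5 E:3  edges: 0-r->0 3-r->2 4-p->3
2. fire R2 via {0↦2, 1↦3, 2↦1, 3↦4}  →  V:2 E:2  edges: 0-r->0 1-r->1
normal form: no rule applies after step 2
NF edges: [(0, 0, 'r'), (1, 1, 'r')]

Answer: r:2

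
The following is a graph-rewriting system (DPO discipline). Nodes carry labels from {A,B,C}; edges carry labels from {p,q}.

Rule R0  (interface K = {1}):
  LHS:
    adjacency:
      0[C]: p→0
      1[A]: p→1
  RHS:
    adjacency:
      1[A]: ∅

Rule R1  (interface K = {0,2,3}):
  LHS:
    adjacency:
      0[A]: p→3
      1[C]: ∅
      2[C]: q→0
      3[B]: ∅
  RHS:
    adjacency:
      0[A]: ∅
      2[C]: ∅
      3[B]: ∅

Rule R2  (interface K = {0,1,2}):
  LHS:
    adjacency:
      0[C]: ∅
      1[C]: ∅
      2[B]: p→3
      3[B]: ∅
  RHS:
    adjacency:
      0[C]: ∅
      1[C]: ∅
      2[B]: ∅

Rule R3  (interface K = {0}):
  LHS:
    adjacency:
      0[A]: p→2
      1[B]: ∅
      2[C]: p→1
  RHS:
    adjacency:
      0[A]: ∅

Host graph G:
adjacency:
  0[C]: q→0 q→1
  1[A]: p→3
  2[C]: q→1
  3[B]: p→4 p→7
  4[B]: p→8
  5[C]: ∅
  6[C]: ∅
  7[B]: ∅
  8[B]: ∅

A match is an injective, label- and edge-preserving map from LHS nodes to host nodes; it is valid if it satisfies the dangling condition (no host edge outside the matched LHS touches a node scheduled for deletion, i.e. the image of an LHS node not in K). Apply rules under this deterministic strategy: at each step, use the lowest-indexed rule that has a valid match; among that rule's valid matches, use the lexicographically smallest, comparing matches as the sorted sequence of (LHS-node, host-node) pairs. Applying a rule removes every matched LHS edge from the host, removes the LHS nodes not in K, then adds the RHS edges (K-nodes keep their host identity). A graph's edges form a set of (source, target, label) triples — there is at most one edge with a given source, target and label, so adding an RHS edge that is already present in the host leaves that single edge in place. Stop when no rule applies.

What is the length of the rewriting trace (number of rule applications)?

start.  V:9 E:7  edges: 0-q->0 0-q->1 1-p->3 2-q->1 3-p->4 3-p->7 4-p->8
1. fire R1 via {0↦1, 1↦5, 2↦0, 3↦3}  →  V:8 E:5  edges: 0-q->0 2-q->1 3-p->4 3-p->7 4-p->8
2. fire R2 via {0↦0, 1↦2, 2↦3, 3↦7}  →  V:7 E:4  edges: 0-q->0 2-q->1 3-p->4 4-p->8
3. fire R2 via {0↦0, 1↦2, 2↦4, 3↦8}  →  V:6 E:3  edges: 0-q->0 2-q->1 3-p->4
4. fire R2 via {0↦0, 1↦2, 2↦3, 3↦4}  →  V:5 E:2  edges: 0-q->0 2-q->1
halt: no rule applies after step 4

Answer: 4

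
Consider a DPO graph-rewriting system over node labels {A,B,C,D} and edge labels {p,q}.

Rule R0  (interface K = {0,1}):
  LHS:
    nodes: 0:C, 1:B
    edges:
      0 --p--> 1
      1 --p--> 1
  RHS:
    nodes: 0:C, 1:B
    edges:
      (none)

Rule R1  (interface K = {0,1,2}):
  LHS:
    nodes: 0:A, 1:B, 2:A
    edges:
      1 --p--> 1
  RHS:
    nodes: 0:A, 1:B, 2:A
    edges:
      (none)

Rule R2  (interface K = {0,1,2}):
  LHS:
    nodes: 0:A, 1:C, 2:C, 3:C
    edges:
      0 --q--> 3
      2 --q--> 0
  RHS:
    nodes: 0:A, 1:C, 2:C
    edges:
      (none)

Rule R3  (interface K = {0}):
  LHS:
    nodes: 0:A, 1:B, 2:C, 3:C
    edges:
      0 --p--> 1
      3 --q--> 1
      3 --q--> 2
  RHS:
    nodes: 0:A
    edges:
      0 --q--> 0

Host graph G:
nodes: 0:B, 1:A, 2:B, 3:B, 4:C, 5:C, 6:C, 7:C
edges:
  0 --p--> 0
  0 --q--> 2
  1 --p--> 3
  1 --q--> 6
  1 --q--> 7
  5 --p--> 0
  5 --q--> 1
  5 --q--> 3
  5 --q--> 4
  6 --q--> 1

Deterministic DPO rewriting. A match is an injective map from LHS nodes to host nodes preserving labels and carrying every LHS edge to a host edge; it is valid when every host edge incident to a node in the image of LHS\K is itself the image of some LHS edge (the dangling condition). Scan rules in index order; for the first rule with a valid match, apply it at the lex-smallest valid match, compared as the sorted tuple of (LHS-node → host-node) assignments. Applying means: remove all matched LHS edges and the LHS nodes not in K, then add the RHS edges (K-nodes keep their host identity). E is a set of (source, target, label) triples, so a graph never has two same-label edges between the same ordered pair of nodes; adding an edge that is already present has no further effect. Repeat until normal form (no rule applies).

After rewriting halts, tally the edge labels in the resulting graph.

start.  V:8 E:10  edges: 0-p->0 0-q->2 1-p->3 1-q->6 1-q->7 5-p->0 5-q->1 5-q->3 5-q->4 6-q->1
1. fire R0 via {0↦5, 1↦0}  →  V:8 E:8  edges: 0-q->2 1-p->3 1-q->6 1-q->7 5-q->1 5-q->3 5-q->4 6-q->1
2. fire R2 via {0↦1, 1↦4, 2↦5, 3↦7}  →  V:7 E:6  edges: 0-q->2 1-p->3 1-q->6 5-q->3 5-q->4 6-q->1
3. fire R3 via {0↦1, 1↦3, 2↦4, 3↦5}  →  V:4 E:4  edges: 0-q->2 1-q->1 1-q->6 6-q->1
normal form: no rule applies after step 3
NF edges: [(0, 2, 'q'), (1, 1, 'q'), (1, 6, 'q'), (6, 1, 'q')]

Answer: q:4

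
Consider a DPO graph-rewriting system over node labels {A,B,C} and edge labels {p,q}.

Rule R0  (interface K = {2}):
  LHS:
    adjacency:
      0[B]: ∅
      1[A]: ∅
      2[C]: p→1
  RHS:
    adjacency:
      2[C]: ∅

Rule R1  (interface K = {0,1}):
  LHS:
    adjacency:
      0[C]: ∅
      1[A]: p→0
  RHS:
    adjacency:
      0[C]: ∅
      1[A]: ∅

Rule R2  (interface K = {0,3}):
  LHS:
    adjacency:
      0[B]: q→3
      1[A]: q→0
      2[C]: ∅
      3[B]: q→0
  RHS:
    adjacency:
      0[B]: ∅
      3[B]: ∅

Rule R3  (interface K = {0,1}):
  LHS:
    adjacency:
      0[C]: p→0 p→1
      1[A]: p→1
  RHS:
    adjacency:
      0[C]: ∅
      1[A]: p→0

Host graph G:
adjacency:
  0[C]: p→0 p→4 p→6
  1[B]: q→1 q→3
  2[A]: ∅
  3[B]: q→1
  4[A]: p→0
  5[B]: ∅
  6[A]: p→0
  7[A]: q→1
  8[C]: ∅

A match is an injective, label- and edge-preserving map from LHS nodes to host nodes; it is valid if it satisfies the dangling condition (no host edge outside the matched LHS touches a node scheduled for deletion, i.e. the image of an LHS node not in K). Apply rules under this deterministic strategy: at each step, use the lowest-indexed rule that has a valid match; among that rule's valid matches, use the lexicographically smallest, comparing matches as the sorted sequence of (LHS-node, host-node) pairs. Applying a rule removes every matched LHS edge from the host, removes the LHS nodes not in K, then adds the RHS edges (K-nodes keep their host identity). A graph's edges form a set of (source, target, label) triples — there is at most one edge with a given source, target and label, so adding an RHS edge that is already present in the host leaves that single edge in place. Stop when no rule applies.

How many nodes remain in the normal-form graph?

[0] host  ⇒  9 nodes, 9 edges  {0-p->0 0-p->4 0-p->6 1-q->1 1-q->3 3-q->1 4-p->0 6-p->0 7-q->1}
[1] R1 @ {0↦0, 1↦4}  ⇒  9 nodes, 8 edges  {0-p->0 0-p->4 0-p->6 1-q->1 1-q->3 3-q->1 6-p->0 7-q->1}
[2] R0 @ {0↦5, 1↦4, 2↦0}  ⇒  7 nodes, 7 edges  {0-p->0 0-p->6 1-q->1 1-q->3 3-q->1 6-p->0 7-q->1}
[3] R1 @ {0↦0, 1↦6}  ⇒  7 nodes, 6 edges  {0-p->0 0-p->6 1-q->1 1-q->3 3-q->1 7-q->1}
[4] R2 @ {0↦1, 1↦7, 2↦8, 3↦3}  ⇒  5 nodes, 3 edges  {0-p->0 0-p->6 1-q->1}
[5] R0 @ {0↦3, 1↦6, 2↦0}  ⇒  3 nodes, 2 edges  {0-p->0 1-q->1}
halt: no rule applies after step 5
NF nodes: {0:C, 1:B, 2:A}

Answer: 3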